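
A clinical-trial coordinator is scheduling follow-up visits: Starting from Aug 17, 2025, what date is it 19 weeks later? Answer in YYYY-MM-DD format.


Start: 2025-08-17
Weeks to add: 19
Convert to days: 19 x 7 = 133 days
Add 133 days to 2025-08-17
Result: 2025-12-28

2025-12-28


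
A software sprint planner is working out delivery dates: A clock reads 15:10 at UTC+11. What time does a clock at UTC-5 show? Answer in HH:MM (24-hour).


Local time: 15:10 at UTC+11 (offset 11h)
Target zone: UTC-5 (offset -5h)
Difference: -5 - (11) = -16 hours
Calculation: 15 + (-16) = -1
Wraparound: (-1) mod 24 = 23
Result: 23:10

23:10


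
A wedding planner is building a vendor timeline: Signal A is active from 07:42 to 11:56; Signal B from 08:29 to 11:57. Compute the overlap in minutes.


Interval A: [462, 716] minutes from midnight
Interval B: [509, 717] minutes from midnight
Overlap start = max(462, 509) = 509
Overlap end = min(716, 717) = 716
Overlap = 716 - 509 = 207 minutes

207


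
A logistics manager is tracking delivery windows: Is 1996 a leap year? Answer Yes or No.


Year: 1996
Divisible by 4? 1996 / 4 = 499.0 -> Yes
Divisible by 100? 1996 / 100 = 19.96 -> No
Divisible by 4 but not 100, so it IS a leap year

Yes


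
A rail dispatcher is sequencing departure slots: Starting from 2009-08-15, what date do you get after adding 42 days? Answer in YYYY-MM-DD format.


Start: 2009-08-15
Adding 42 days
Days remaining in August: 16
After August: 26 days still to add
September 2009 has 30 days, need 26
Result: 2009-09-26

2009-09-26


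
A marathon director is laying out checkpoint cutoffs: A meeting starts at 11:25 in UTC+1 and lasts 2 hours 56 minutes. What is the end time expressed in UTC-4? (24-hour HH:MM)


Start: 11:25 in UTC+1
Step 1 - add duration:
  minutes: 25 + 56 = 81 (carry 1h)
  hours: 11 + 2 + 1 = 14
  end in UTC+1: 14:21
Step 2 - convert UTC+1 -> UTC-4:
  offset difference: -4 - (1) = -5 hours
  14 + (-5) = 9 -> mod 24 = 9
Result: 09:21 in UTC-4

09:21


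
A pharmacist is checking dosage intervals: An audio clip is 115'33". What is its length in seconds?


Minutes: 115
Seconds: 33
Convert minutes to seconds: 115 x 60 = 6900
Add remaining seconds: 6900 + 33 = 6933

6933


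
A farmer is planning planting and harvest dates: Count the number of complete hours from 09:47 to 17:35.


Start: 09:47
End: 17:35
Hour difference: 17 - 9 = 8 hours
Minute difference: 35 - 47 = -12 minutes
Total minutes: 468
Complete hours: 468 / 60 = 7 (remainder 48)

7


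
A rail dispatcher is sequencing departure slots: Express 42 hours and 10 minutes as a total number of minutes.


Hours: 42
Extra minutes: 10
Minutes per hour: 60
Hours to minutes: 42 x 60 = 2520
Total: 2520 + 10 = 2530

2530


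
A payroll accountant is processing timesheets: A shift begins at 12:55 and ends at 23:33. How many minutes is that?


Start time: 12:55 = 775 minutes from midnight
End time: 23:33 = 1413 minutes from midnight
Difference: 1413 - 775 = 638 minutes
That is 10 hours and 38 minutes

638


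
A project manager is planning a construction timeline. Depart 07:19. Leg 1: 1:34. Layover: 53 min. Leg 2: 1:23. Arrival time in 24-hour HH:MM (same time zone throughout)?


Depart: 07:19
Leg 1: +94 min -> 08:53
Layover: +53 min -> 09:46
Leg 2: +83 min -> 11:09
Total travel: 230 minutes = 3h 50m
Arrival: 11:09

11:09


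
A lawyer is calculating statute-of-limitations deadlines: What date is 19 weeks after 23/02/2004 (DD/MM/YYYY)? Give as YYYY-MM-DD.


Start: 2004-02-23
Weeks to add: 19
Convert to days: 19 x 7 = 133 days
Add 133 days to 2004-02-23
Result: 2004-07-05

2004-07-05


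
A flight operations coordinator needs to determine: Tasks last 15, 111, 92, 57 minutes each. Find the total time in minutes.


Durations: 15, 111, 92, 57
Running sum: 15
+ 111 = 126
+ 92 = 218
+ 57 = 275
Total duration: 275 minutes
That is 4 hours and 35 minutes

275


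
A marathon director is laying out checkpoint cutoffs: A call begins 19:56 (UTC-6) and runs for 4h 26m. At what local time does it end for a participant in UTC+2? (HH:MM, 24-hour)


Start: 19:56 in UTC-6
Step 1 - add duration:
  minutes: 56 + 26 = 82 (carry 1h)
  hours: 19 + 4 + 1 = 24
  end in UTC-6: 00:22
Step 2 - convert UTC-6 -> UTC+2:
  offset difference: 2 - (-6) = 8 hours
  0 + (8) = 8 -> mod 24 = 8
Result: 08:22 in UTC+2

08:22


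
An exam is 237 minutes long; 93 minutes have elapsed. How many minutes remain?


Total budget: 237 minutes
Time used: 93 minutes
Remaining: 237 - 93 = 144 minutes
Percent used: 39.2%
Percent remaining: 60.8%

144


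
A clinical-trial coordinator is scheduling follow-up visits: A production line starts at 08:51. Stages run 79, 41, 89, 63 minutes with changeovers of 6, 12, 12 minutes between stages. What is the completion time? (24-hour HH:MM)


Start: 08:51 = 531 min from midnight
  after task 1 (79 min): 10:10
  after break (6 min): 10:16
  after task 2 (41 min): 10:57
  after break (12 min): 11:09
  after task 3 (89 min): 12:38
  after break (12 min): 12:50
  after task 4 (63 min): 13:53
Total elapsed: 302 minutes
End time: 13:53

13:53


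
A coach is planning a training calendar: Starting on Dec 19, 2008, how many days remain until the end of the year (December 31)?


Start: December 19, 2008
End: December 31, 2008
Days left in December: 12
Total: 12 days

12


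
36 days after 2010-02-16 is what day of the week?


Start: 2010-02-16 (Tuesday)
Step 1 - find target date: add 36 days
  2010-02-16 + 36 days = 2010-03-24
Step 2 - day of week:
  36 mod 7 = 1
  Tuesday + 1 days -> Wednesday
Result: Wednesday (2010-03-24)

Wednesday


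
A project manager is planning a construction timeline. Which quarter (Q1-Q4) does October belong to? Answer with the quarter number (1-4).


Month: October (month 10)
Q1: January-March (months 1-3)
Q2: April-June (months 4-6)
Q3: July-September (months 7-9)
Q4: October-December (months 10-12)
Month 10 falls in Q4

4


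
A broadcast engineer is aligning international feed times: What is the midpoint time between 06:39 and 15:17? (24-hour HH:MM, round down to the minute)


Start time: 06:39 = 399 minutes from midnight
End time: 15:17 = 917 minutes from midnight
Sum: 399 + 917 = 1316
Midpoint: 1316 / 2 = 658 minutes
Convert: 658 / 60 = 10 hours, 58 minutes
Result: 10:58

10:58


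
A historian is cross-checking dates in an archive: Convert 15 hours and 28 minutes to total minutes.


Hours: 15
Minutes: 28
Convert hours to minutes: 15 x 60 = 900
Add remaining minutes: 900 + 28 = 928

928


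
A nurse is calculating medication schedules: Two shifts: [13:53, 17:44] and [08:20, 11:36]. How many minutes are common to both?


Interval A: [833, 1064] minutes from midnight
Interval B: [500, 696] minutes from midnight
Overlap start = max(833, 500) = 833
Overlap end = min(1064, 696) = 696
End <= start, so the intervals do not overlap: 0 minutes

0


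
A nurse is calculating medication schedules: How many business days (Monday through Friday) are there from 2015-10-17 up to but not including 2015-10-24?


Start: 2015-10-17 (Saturday)
End (exclusive): 2015-10-24 (Saturday)
Total calendar days: 7
Full weeks: 7 // 7 = 1 -> 5 weekdays
Remaining 0 days starting on Saturday:
Total business days: 5 + 0 = 5

5


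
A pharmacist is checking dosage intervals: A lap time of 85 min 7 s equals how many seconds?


Minutes: 85
Seconds: 7
Convert minutes to seconds: 85 x 60 = 5100
Add remaining seconds: 5100 + 7 = 5107

5107


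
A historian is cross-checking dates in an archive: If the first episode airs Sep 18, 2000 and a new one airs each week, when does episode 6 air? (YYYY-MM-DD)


First occurrence: 2000-09-18 (occurrence 1)
Each occurrence is 7 days after the previous.
Occurrence 6 is 5 weeks after the first.
5 weeks = 35 days
2000-09-18 + 35 days = 2000-10-23

2000-10-23


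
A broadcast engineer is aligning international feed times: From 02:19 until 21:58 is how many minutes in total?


Start time: 02:19 = 139 minutes from midnight
End time: 21:58 = 1318 minutes from midnight
Difference: 1318 - 139 = 1179 minutes
That is 19 hours and 39 minutes

1179


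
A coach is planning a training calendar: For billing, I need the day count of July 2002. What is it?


Month: July
Year: 2002
July is a 31-day month
Total: 31 days

31


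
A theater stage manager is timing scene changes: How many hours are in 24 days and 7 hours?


Days: 24
Extra hours: 7
Hours per day: 24
Days to hours: 24 x 24 = 576
Total: 576 + 7 = 583

583


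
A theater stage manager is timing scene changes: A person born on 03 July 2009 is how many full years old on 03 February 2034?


Birth: 2009-07-03
Reference: 2034-02-03
Year difference: 2034 - 2009 = 25
Has birthday (07-03) occurred by 02-03? No
Birthday not yet reached this year -> subtract 1
Age in full years: 24

24


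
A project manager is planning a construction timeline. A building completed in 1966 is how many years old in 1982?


Birth year: 1966
Current year: 1982
Age = current year - birth year
Age = 1982 - 1966 = 16

16


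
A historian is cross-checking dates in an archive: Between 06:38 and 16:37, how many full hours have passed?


Start: 06:38
End: 16:37
Hour difference: 16 - 6 = 10 hours
Minute difference: 37 - 38 = -1 minutes
Total minutes: 599
Complete hours: 599 / 60 = 9 (remainder 59)

9


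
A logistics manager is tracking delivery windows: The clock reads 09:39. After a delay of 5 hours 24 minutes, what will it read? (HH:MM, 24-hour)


Start time: 09:39
Adding: 5 hours 24 minutes
Minutes: 39 + 24 = 63
Minute overflow: 63 >= 60, so carry 1 hour, minutes = 3
Hours: 9 + 5 + 1 = 15
Result: 15:03

15:03


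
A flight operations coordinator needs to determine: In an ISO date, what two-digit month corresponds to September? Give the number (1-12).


Calendar month order:
8. August
9. September <--
10. October
September is month number 9

9


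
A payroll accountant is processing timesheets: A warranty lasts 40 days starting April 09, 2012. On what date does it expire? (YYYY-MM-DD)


Start: 2012-04-09
Adding 40 days
Days remaining in April: 21
After April: 19 days still to add
May 2012 has 31 days, need 19
Result: 2012-05-19

2012-05-19


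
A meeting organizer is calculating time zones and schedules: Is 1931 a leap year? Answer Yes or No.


Year: 1931
Divisible by 4? 1931 / 4 = 482.75 -> No
Not divisible by 4, so NOT a leap year

No


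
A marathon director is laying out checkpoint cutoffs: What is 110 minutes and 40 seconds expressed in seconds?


Minutes: 110
Extra seconds: 40
Seconds per minute: 60
Minutes to seconds: 110 x 60 = 6600
Total: 6600 + 40 = 6640

6640


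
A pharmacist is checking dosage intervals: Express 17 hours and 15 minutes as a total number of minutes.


Hours: 17
Extra minutes: 15
Minutes per hour: 60
Hours to minutes: 17 x 60 = 1020
Total: 1020 + 15 = 1035

1035


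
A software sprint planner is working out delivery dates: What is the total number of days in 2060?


Year: 2060
Check leap year rules:
Divisible by 4? Yes
Divisible by 100? No
2060 is a leap year
Days: 366

366


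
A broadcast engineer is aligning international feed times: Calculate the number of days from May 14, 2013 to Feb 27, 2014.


Start date: 2013-05-14
End date: 2014-02-27
May 2013: +18 days
Jun 2013: +30 days
Jul 2013: +31 days
... (7 more months)
Total: 289 days

289


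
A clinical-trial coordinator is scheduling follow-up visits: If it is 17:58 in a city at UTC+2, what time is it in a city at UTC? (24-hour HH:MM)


Local time: 17:58 at UTC+2 (offset 2h)
Target zone: UTC (offset 0h)
Difference: 0 - (2) = -2 hours
Calculation: 17 + (-2) = 15
Result: 15:58

15:58


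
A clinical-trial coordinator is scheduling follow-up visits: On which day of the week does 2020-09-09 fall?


Date: 2020-09-09
January 1, 2020 is a Wednesday
Day of year: 253
Offset from Jan 1: 252 days
252 mod 7 = 0
Result: Wednesday

Wednesday


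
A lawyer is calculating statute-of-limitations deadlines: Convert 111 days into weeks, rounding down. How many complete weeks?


Total days: 111
Days per week: 7
Division: 111 / 7 = 15 remainder 6
Complete weeks: 15
Remaining days: 6

15


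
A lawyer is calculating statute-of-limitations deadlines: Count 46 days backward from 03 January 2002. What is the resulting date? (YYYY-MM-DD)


Start: 2002-01-03
Subtracting 46 days
Days already passed in January: 3
After going back through January: 43 more days to subtract
December 2001: 31 days, 12 remaining
November 2001 has 30 days, need 12
Result: 2001-11-18

2001-11-18


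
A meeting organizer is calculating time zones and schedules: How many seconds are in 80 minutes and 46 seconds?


Minutes: 80
Seconds: 46
Convert minutes to seconds: 80 x 60 = 4800
Add remaining seconds: 4800 + 46 = 4846

4846


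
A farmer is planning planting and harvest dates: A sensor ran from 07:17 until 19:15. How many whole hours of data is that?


Start: 07:17
End: 19:15
Hour difference: 19 - 7 = 12 hours
Minute difference: 15 - 17 = -2 minutes
Total minutes: 718
Complete hours: 718 / 60 = 11 (remainder 58)

11


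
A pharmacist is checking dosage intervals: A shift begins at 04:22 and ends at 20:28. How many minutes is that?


Start time: 04:22 = 262 minutes from midnight
End time: 20:28 = 1228 minutes from midnight
Difference: 1228 - 262 = 966 minutes
That is 16 hours and 6 minutes

966


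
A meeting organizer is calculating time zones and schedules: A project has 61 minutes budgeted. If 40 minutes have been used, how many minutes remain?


Total budget: 61 minutes
Time used: 40 minutes
Remaining: 61 - 40 = 21 minutes
Percent used: 65.6%
Percent remaining: 34.4%

21


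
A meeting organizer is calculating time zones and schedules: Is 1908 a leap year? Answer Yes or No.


Year: 1908
Divisible by 4? 1908 / 4 = 477.0 -> Yes
Divisible by 100? 1908 / 100 = 19.08 -> No
Divisible by 4 but not 100, so it IS a leap year

Yes


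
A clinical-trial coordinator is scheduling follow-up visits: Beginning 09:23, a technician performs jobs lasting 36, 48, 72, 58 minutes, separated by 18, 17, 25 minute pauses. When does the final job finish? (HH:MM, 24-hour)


Start: 09:23 = 563 min from midnight
  after task 1 (36 min): 09:59
  after break (18 min): 10:17
  after task 2 (48 min): 11:05
  after break (17 min): 11:22
  after task 3 (72 min): 12:34
  after break (25 min): 12:59
  after task 4 (58 min): 13:57
Total elapsed: 274 minutes
End time: 13:57

13:57


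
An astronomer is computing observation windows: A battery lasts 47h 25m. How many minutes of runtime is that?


Hours: 47
Extra minutes: 25
Minutes per hour: 60
Hours to minutes: 47 x 60 = 2820
Total: 2820 + 25 = 2845

2845


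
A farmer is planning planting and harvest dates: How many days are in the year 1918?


Year: 1918
Check leap year rules:
Divisible by 4? No
1918 is not a leap year
Days: 365

365


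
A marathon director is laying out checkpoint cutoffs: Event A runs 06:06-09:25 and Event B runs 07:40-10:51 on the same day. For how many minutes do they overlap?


Interval A: [366, 565] minutes from midnight
Interval B: [460, 651] minutes from midnight
Overlap start = max(366, 460) = 460
Overlap end = min(565, 651) = 565
Overlap = 565 - 460 = 105 minutes

105


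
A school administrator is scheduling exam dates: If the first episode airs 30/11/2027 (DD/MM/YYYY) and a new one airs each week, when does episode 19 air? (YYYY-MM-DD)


First occurrence: 2027-11-30 (occurrence 1)
Each occurrence is 7 days after the previous.
Occurrence 19 is 18 weeks after the first.
18 weeks = 126 days
2027-11-30 + 126 days = 2028-04-04

2028-04-04


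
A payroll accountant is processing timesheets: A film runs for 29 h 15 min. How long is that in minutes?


Hours: 29
Minutes: 15
Convert hours to minutes: 29 x 60 = 1740
Add remaining minutes: 1740 + 15 = 1755

1755


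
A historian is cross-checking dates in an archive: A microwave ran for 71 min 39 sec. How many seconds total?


Minutes: 71
Extra seconds: 39
Seconds per minute: 60
Minutes to seconds: 71 x 60 = 4260
Total: 4260 + 39 = 4299

4299


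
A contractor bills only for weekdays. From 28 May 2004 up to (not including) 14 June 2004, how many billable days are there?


Start: 2004-05-28 (Friday)
End (exclusive): 2004-06-14 (Monday)
Total calendar days: 17
Full weeks: 17 // 7 = 2 -> 10 weekdays
Remaining 3 days starting on Friday:
  Fri(w), Sat(-), Sun(-) -> 1 weekdays
Total business days: 10 + 1 = 11

11


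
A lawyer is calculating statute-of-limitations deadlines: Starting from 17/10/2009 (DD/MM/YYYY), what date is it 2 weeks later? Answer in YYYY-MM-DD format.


Start: 2009-10-17
Weeks to add: 2
Convert to days: 2 x 7 = 14 days
Add 14 days to 2009-10-17
Result: 2009-10-31

2009-10-31


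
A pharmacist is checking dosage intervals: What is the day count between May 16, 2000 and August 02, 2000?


Start date: 2000-05-16
End date: 2000-08-02
May 2000: +16 days
Jun 2000: +30 days
Jul 2000: +31 days
Aug 2000: +1 days
Total: 78 days

78


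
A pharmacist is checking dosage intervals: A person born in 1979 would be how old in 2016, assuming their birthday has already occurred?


Birth year: 1979
Current year: 2016
Age = current year - birth year
Age = 2016 - 1979 = 37

37


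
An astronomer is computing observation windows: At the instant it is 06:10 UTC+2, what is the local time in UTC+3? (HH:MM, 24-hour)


Local time: 06:10 at UTC+2 (offset 2h)
Target zone: UTC+3 (offset 3h)
Difference: 3 - (2) = 1 hours
Calculation: 6 + (1) = 7
Result: 07:10

07:10


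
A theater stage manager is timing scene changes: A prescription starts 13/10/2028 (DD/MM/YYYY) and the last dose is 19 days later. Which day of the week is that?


Start: 2028-10-13 (Friday)
Step 1 - find target date: add 19 days
  2028-10-13 + 19 days = 2028-11-01
Step 2 - day of week:
  19 mod 7 = 5
  Friday + 5 days -> Wednesday
Result: Wednesday (2028-11-01)

Wednesday


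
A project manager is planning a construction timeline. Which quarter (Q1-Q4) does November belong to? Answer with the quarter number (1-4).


Month: November (month 11)
Q1: January-March (months 1-3)
Q2: April-June (months 4-6)
Q3: July-September (months 7-9)
Q4: October-December (months 10-12)
Month 11 falls in Q4

4


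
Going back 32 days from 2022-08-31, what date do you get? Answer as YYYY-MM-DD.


Start: 2022-08-31
Subtracting 32 days
Days already passed in August: 31
After going back through August: 1 more days to subtract
July 2022 has 31 days, need 1
Result: 2022-07-30

2022-07-30


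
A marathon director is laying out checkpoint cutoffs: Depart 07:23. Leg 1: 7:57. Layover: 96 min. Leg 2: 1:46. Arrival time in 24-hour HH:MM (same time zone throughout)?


Depart: 07:23
Leg 1: +477 min -> 15:20
Layover: +96 min -> 16:56
Leg 2: +106 min -> 18:42
Total travel: 679 minutes = 11h 19m
Arrival: 18:42

18:42


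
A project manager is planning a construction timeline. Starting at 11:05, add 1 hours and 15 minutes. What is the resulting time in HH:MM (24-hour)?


Start time: 11:05
Adding: 1 hours 15 minutes
Minutes: 5 + 15 = 20
Hours: 11 + 1 + 0 = 12
Result: 12:20

12:20


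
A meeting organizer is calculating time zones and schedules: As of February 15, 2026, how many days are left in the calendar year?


Start: February 15, 2026
End: December 31, 2026
Days left in February: 13
March: 31
April: 30
May: 31
June: 30
... plus remaining months
Sum of remaining months: 306
Total: 13 + 306 = 319

319


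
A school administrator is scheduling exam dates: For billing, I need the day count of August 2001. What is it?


Month: August
Year: 2001
August is a 31-day month
Total: 31 days

31


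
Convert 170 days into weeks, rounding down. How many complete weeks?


Total days: 170
Days per week: 7
Division: 170 / 7 = 24 remainder 2
Complete weeks: 24
Remaining days: 2

24


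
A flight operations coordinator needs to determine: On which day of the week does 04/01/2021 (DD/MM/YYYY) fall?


Date: 2021-01-04
January 1, 2021 is a Friday
Day of year: 4
Offset from Jan 1: 3 days
3 mod 7 = 3
Result: Monday

Monday


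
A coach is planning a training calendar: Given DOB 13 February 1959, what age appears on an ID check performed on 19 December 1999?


Birth: 1959-02-13
Reference: 1999-12-19
Year difference: 1999 - 1959 = 40
Has birthday (02-13) occurred by 12-19? Yes
Age in full years: 40

40


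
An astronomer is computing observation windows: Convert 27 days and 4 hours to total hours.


Days: 27
Extra hours: 4
Hours per day: 24
Days to hours: 27 x 24 = 648
Total: 648 + 4 = 652

652


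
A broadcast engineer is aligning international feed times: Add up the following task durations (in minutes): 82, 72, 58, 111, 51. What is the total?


Durations: 82, 72, 58, 111, 51
Running sum: 82
+ 72 = 154
+ 58 = 212
+ 111 = 323
+ 51 = 374
Total duration: 374 minutes
That is 6 hours and 14 minutes

374


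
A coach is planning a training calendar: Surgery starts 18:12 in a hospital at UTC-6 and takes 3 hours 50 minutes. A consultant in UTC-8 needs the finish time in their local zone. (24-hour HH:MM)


Start: 18:12 in UTC-6
Step 1 - add duration:
  minutes: 12 + 50 = 62 (carry 1h)
  hours: 18 + 3 + 1 = 22
  end in UTC-6: 22:02
Step 2 - convert UTC-6 -> UTC-8:
  offset difference: -8 - (-6) = -2 hours
  22 + (-2) = 20 -> mod 24 = 20
Result: 20:02 in UTC-8

20:02


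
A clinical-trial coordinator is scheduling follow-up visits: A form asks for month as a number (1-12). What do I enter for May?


Calendar month order:
4. April
5. May <--
6. June
May is month number 5

5


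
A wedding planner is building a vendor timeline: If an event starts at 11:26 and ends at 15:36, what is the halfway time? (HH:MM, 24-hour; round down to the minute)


Start time: 11:26 = 686 minutes from midnight
End time: 15:36 = 936 minutes from midnight
Sum: 686 + 936 = 1622
Midpoint: 1622 / 2 = 811 minutes
Convert: 811 / 60 = 13 hours, 31 minutes
Result: 13:31

13:31


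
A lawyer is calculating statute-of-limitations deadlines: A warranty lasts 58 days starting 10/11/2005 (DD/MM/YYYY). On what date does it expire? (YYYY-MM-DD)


Start: 2005-11-10
Adding 58 days
Days remaining in November: 20
After November: 38 days still to add
December 2005: 31 days, 7 remaining
January 2006 has 31 days, need 7
Result: 2006-01-07

2006-01-07


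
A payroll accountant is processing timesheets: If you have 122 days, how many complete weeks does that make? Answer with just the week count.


Total days: 122
Days per week: 7
Division: 122 / 7 = 17 remainder 3
Complete weeks: 17
Remaining days: 3

17


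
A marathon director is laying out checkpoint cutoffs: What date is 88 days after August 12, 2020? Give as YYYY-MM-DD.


Start: 2020-08-12
Adding 88 days
Days remaining in August: 19
After August: 69 days still to add
September 2020: 30 days, 39 remaining
October 2020: 31 days, 8 remaining
November 2020 has 30 days, need 8
Result: 2020-11-08

2020-11-08


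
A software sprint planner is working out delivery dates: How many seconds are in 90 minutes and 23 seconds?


Minutes: 90
Seconds: 23
Convert minutes to seconds: 90 x 60 = 5400
Add remaining seconds: 5400 + 23 = 5423

5423


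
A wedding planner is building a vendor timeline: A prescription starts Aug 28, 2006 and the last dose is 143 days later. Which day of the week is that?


Start: 2006-08-28 (Monday)
Step 1 - find target date: add 143 days
  2006-08-28 + 143 days = 2007-01-18
Step 2 - day of week:
  143 mod 7 = 3
  Monday + 3 days -> Thursday
Result: Thursday (2007-01-18)

Thursday


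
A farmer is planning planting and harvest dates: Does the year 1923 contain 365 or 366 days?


Year: 1923
Check leap year rules:
Divisible by 4? No
1923 is not a leap year
Days: 365

365


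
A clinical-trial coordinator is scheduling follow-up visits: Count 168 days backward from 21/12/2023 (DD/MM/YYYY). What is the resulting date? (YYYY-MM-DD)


Start: 2023-12-21
Subtracting 168 days
Days already passed in December: 21
After going back through December: 147 more days to subtract
November 2023: 30 days, 117 remaining
October 2023: 31 days, 86 remaining
September 2023: 30 days, 56 remaining
August 2023: 31 days, 25 remaining
Result: 2023-07-06

2023-07-06


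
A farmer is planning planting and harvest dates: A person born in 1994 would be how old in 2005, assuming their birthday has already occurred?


Birth year: 1994
Current year: 2005
Age = current year - birth year
Age = 2005 - 1994 = 11

11


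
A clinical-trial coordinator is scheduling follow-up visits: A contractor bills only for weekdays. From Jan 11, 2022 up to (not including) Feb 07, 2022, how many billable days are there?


Start: 2022-01-11 (Tuesday)
End (exclusive): 2022-02-07 (Monday)
Total calendar days: 27
Full weeks: 27 // 7 = 3 -> 15 weekdays
Remaining 6 days starting on Tuesday:
  Tue(w), Wed(w), Thu(w), Fri(w), Sat(-), Sun(-) -> 4 weekdays
Total business days: 15 + 4 = 19

19


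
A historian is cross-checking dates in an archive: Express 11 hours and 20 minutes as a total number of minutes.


Hours: 11
Extra minutes: 20
Minutes per hour: 60
Hours to minutes: 11 x 60 = 660
Total: 660 + 20 = 680

680


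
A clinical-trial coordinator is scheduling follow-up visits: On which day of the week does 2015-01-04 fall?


Date: 2015-01-04
January 1, 2015 is a Thursday
Day of year: 4
Offset from Jan 1: 3 days
3 mod 7 = 3
Result: Sunday

Sunday


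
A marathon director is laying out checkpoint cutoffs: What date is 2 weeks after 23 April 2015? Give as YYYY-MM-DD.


Start: 2015-04-23
Weeks to add: 2
Convert to days: 2 x 7 = 14 days
Add 14 days to 2015-04-23
Result: 2015-05-07

2015-05-07


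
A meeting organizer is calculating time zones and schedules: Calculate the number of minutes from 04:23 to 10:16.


Start time: 04:23 = 263 minutes from midnight
End time: 10:16 = 616 minutes from midnight
Difference: 616 - 263 = 353 minutes
That is 5 hours and 53 minutes

353


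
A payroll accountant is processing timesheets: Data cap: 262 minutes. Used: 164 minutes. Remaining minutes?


Total budget: 262 minutes
Time used: 164 minutes
Remaining: 262 - 164 = 98 minutes
Percent used: 62.6%
Percent remaining: 37.4%

98


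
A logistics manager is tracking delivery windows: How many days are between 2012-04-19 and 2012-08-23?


Start date: 2012-04-19
End date: 2012-08-23
Apr 2012: +12 days
May 2012: +31 days
Jun 2012: +30 days
Jul 2012: +31 days
Aug 2012: +22 days
Total: 126 days

126


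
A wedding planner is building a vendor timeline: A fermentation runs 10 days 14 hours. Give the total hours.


Days: 10
Extra hours: 14
Hours per day: 24
Days to hours: 10 x 24 = 240
Total: 240 + 14 = 254

254


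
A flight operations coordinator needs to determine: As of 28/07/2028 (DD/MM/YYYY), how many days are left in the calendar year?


Start: July 28, 2028
End: December 31, 2028
Days left in July: 3
August: 31
September: 30
October: 31
November: 30
... plus remaining months
Sum of remaining months: 153
Total: 3 + 153 = 156

156


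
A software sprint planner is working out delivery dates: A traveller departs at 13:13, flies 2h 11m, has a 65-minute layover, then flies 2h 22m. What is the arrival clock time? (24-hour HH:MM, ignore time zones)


Depart: 13:13
Leg 1: +131 min -> 15:24
Layover: +65 min -> 16:29
Leg 2: +142 min -> 18:51
Total travel: 338 minutes = 5h 38m
Arrival: 18:51

18:51


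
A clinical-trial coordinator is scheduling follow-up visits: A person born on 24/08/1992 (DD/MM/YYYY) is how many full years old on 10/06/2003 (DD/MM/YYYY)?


Birth: 1992-08-24
Reference: 2003-06-10
Year difference: 2003 - 1992 = 11
Has birthday (08-24) occurred by 06-10? No
Birthday not yet reached this year -> subtract 1
Age in full years: 10

10


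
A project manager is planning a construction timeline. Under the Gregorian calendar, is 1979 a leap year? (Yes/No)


Year: 1979
Divisible by 4? 1979 / 4 = 494.75 -> No
Not divisible by 4, so NOT a leap year

No


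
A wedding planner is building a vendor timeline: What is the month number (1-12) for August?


Calendar month order:
7. July
8. August <--
9. September
August is month number 8

8


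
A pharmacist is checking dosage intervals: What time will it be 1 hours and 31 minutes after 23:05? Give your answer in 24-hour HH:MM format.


Start time: 23:05
Adding: 1 hours 31 minutes
Minutes: 5 + 31 = 36
Hours: 23 + 1 + 0 = 24
Hour wraparound: 24 mod 24 = 0
Result: 00:36

00:36


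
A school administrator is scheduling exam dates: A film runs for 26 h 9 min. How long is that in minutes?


Hours: 26
Minutes: 9
Convert hours to minutes: 26 x 60 = 1560
Add remaining minutes: 1560 + 9 = 1569

1569


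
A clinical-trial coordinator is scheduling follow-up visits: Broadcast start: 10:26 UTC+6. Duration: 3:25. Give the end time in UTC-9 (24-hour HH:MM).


Start: 10:26 in UTC+6
Step 1 - add duration:
  minutes: 26 + 25 = 51
  hours: 10 + 3 + 0 = 13
  end in UTC+6: 13:51
Step 2 - convert UTC+6 -> UTC-9:
  offset difference: -9 - (6) = -15 hours
  13 + (-15) = -2 -> mod 24 = 22
Result: 22:51 in UTC-9

22:51


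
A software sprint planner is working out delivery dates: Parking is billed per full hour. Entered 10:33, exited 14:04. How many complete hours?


Start: 10:33
End: 14:04
Hour difference: 14 - 10 = 4 hours
Minute difference: 4 - 33 = -29 minutes
Total minutes: 211
Complete hours: 211 / 60 = 3 (remainder 31)

3


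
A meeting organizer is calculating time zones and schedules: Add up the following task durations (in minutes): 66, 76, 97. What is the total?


Durations: 66, 76, 97
Running sum: 66
+ 76 = 142
+ 97 = 239
Total duration: 239 minutes
That is 3 hours and 59 minutes

239


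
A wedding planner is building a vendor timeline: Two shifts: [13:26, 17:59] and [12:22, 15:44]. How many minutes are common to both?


Interval A: [806, 1079] minutes from midnight
Interval B: [742, 944] minutes from midnight
Overlap start = max(806, 742) = 806
Overlap end = min(1079, 944) = 944
Overlap = 944 - 806 = 138 minutes

138


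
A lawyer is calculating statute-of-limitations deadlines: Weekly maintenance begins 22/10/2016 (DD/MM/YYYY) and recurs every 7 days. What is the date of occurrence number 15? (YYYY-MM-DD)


First occurrence: 2016-10-22 (occurrence 1)
Each occurrence is 7 days after the previous.
Occurrence 15 is 14 weeks after the first.
14 weeks = 98 days
2016-10-22 + 98 days = 2017-01-28

2017-01-28


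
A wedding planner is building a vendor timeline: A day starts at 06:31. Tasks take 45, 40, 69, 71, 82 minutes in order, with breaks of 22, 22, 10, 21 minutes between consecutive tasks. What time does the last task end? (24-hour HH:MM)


Start: 06:31 = 391 min from midnight
  after task 1 (45 min): 07:16
  after break (22 min): 07:38
  after task 2 (40 min): 08:18
  after break (22 min): 08:40
  after task 3 (69 min): 09:49
  after break (10 min): 09:59
  after task 4 (71 min): 11:10
  after break (21 min): 11:31
  after task 5 (82 min): 12:53
Total elapsed: 382 minutes
End time: 12:53

12:53


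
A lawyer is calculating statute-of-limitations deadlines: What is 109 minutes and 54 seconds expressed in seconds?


Minutes: 109
Extra seconds: 54
Seconds per minute: 60
Minutes to seconds: 109 x 60 = 6540
Total: 6540 + 54 = 6594

6594


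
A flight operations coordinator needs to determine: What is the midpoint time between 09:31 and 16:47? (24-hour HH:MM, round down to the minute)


Start time: 09:31 = 571 minutes from midnight
End time: 16:47 = 1007 minutes from midnight
Sum: 571 + 1007 = 1578
Midpoint: 1578 / 2 = 789 minutes
Convert: 789 / 60 = 13 hours, 9 minutes
Result: 13:09

13:09


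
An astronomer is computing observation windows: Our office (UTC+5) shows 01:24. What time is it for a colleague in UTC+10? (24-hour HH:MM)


Local time: 01:24 at UTC+5 (offset 5h)
Target zone: UTC+10 (offset 10h)
Difference: 10 - (5) = 5 hours
Calculation: 1 + (5) = 6
Result: 06:24

06:24


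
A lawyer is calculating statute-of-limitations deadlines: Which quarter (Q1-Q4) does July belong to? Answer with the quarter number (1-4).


Month: July (month 7)
Q1: January-March (months 1-3)
Q2: April-June (months 4-6)
Q3: July-September (months 7-9)
Q4: October-December (months 10-12)
Month 7 falls in Q3

3


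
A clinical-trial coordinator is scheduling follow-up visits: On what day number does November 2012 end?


Month: November
Year: 2012
November is a 30-day month
Total: 30 days

30


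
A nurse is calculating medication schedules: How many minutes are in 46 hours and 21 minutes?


Hours: 46
Extra minutes: 21
Minutes per hour: 60
Hours to minutes: 46 x 60 = 2760
Total: 2760 + 21 = 2781

2781


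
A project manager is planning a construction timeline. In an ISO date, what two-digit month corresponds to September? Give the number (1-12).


Calendar month order:
8. August
9. September <--
10. October
September is month number 9

9


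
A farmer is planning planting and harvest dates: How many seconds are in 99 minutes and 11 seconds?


Minutes: 99
Extra seconds: 11
Seconds per minute: 60
Minutes to seconds: 99 x 60 = 5940
Total: 5940 + 11 = 5951

5951


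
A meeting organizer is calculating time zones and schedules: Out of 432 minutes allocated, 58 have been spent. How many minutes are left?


Total budget: 432 minutes
Time used: 58 minutes
Remaining: 432 - 58 = 374 minutes
Percent used: 13.4%
Percent remaining: 86.6%

374


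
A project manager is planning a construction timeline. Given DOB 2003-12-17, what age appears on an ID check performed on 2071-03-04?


Birth: 2003-12-17
Reference: 2071-03-04
Year difference: 2071 - 2003 = 68
Has birthday (12-17) occurred by 03-04? No
Birthday not yet reached this year -> subtract 1
Age in full years: 67

67


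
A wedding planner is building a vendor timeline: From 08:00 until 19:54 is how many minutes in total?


Start time: 08:00 = 480 minutes from midnight
End time: 19:54 = 1194 minutes from midnight
Difference: 1194 - 480 = 714 minutes
That is 11 hours and 54 minutes

714


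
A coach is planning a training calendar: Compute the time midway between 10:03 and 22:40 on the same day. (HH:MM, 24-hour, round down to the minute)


Start time: 10:03 = 603 minutes from midnight
End time: 22:40 = 1360 minutes from midnight
Sum: 603 + 1360 = 1963
Midpoint: 1963 / 2 = 981 minutes
Convert: 981 / 60 = 16 hours, 21 minutes
Result: 16:21

16:21


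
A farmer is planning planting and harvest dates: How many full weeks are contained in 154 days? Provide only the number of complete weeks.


Total days: 154
Days per week: 7
Division: 154 / 7 = 22 remainder 0
Complete weeks: 22
Remaining days: 0

22


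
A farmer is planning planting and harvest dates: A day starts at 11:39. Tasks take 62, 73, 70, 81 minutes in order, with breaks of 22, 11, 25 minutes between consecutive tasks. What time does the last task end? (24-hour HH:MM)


Start: 11:39 = 699 min from midnight
  after task 1 (62 min): 12:41
  after break (22 min): 13:03
  after task 2 (73 min): 14:16
  after break (11 min): 14:27
  after task 3 (70 min): 15:37
  after break (25 min): 16:02
  after task 4 (81 min): 17:23
Total elapsed: 344 minutes
End time: 17:23

17:23


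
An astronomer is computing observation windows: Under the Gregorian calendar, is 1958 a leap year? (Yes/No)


Year: 1958
Divisible by 4? 1958 / 4 = 489.5 -> No
Not divisible by 4, so NOT a leap year

No


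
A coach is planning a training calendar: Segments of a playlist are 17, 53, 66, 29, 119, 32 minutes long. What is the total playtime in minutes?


Durations: 17, 53, 66, 29, 119, 32
Running sum: 17
+ 53 = 70
+ 66 = 136
+ 29 = 165
+ 119 = 284
+ 32 = 316
Total duration: 316 minutes
That is 5 hours and 16 minutes

316


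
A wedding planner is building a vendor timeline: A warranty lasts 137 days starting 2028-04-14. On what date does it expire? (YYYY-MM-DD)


Start: 2028-04-14
Adding 137 days
Days remaining in April: 16
After April: 121 days still to add
May 2028: 31 days, 90 remaining
June 2028: 30 days, 60 remaining
July 2028: 31 days, 29 remaining
August 2028 has 31 days, need 29
Result: 2028-08-29

2028-08-29


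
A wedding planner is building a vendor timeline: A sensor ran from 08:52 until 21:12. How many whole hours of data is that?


Start: 08:52
End: 21:12
Hour difference: 21 - 8 = 13 hours
Minute difference: 12 - 52 = -40 minutes
Total minutes: 740
Complete hours: 740 / 60 = 12 (remainder 20)

12


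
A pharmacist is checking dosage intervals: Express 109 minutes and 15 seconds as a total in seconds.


Minutes: 109
Seconds: 15
Convert minutes to seconds: 109 x 60 = 6540
Add remaining seconds: 6540 + 15 = 6555

6555


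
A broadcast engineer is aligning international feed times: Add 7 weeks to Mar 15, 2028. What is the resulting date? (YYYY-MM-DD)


Start: 2028-03-15
Weeks to add: 7
Convert to days: 7 x 7 = 49 days
Add 49 days to 2028-03-15
Result: 2028-05-03

2028-05-03


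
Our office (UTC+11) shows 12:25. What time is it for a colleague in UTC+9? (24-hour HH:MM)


Local time: 12:25 at UTC+11 (offset 11h)
Target zone: UTC+9 (offset 9h)
Difference: 9 - (11) = -2 hours
Calculation: 12 + (-2) = 10
Result: 10:25

10:25


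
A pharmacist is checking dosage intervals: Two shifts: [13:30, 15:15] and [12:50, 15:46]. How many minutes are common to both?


Interval A: [810, 915] minutes from midnight
Interval B: [770, 946] minutes from midnight
Overlap start = max(810, 770) = 810
Overlap end = min(915, 946) = 915
Overlap = 915 - 810 = 105 minutes

105


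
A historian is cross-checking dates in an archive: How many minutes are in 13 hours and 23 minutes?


Hours: 13
Minutes: 23
Convert hours to minutes: 13 x 60 = 780
Add remaining minutes: 780 + 23 = 803

803


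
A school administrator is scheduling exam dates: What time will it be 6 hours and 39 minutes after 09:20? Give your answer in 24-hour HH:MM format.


Start time: 09:20
Adding: 6 hours 39 minutes
Minutes: 20 + 39 = 59
Hours: 9 + 6 + 0 = 15
Result: 15:59

15:59


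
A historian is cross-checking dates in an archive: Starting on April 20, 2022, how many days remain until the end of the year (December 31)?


Start: April 20, 2022
End: December 31, 2022
Days left in April: 10
May: 31
June: 30
July: 31
August: 31
... plus remaining months
Sum of remaining months: 245
Total: 10 + 245 = 255

255


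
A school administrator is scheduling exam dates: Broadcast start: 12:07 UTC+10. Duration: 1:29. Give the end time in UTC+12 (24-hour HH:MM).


Start: 12:07 in UTC+10
Step 1 - add duration:
  minutes: 7 + 29 = 36
  hours: 12 + 1 + 0 = 13
  end in UTC+10: 13:36
Step 2 - convert UTC+10 -> UTC+12:
  offset difference: 12 - (10) = 2 hours
  13 + (2) = 15 -> mod 24 = 15
Result: 15:36 in UTC+12

15:36


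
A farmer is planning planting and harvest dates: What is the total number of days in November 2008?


Month: November
Year: 2008
November is a 30-day month
Total: 30 days

30


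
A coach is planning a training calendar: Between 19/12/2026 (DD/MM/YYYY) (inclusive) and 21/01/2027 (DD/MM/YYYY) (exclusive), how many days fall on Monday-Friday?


Start: 2026-12-19 (Saturday)
End (exclusive): 2027-01-21 (Thursday)
Total calendar days: 33
Full weeks: 33 // 7 = 4 -> 20 weekdays
Remaining 5 days starting on Saturday:
  Sat(-), Sun(-), Mon(w), Tue(w), Wed(w) -> 3 weekdays
Total business days: 20 + 3 = 23

23


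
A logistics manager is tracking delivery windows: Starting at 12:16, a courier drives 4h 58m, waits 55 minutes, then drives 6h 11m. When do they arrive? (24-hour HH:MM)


Depart: 12:16
Leg 1: +298 min -> 17:14
Layover: +55 min -> 18:09
Leg 2: +371 min -> 00:20
Total travel: 724 minutes = 12h 4m
Arrival: 00:20

00:20
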